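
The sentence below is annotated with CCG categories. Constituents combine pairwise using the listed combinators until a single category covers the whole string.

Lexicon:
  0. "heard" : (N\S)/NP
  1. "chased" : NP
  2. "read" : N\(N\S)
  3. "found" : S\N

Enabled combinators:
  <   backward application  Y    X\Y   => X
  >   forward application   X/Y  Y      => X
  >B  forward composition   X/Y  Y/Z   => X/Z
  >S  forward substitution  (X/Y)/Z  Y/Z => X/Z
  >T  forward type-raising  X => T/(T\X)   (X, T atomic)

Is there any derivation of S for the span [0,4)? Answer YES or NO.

[0,4] S   <
  [0,3] N   <
    [0,2] N\S   >
      [0,1] "heard" : (N\S)/NP
      [1,2] "chased" : NP
    [2,3] "read" : N\(N\S)
  [3,4] "found" : S\N

YES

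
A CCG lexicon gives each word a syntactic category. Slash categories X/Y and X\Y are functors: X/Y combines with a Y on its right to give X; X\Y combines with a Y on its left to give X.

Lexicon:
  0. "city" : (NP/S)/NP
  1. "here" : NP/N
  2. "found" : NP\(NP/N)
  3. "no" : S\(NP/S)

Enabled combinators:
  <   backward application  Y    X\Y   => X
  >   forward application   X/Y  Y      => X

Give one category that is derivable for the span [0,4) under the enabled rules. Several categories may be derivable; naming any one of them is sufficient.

S

[0,4] S   <
  [0,3] NP/S   >
    [0,1] "city" : (NP/S)/NP
    [1,3] NP   <
      [1,2] "here" : NP/N
      [2,3] "found" : NP\(NP/N)
  [3,4] "no" : S\(NP/S)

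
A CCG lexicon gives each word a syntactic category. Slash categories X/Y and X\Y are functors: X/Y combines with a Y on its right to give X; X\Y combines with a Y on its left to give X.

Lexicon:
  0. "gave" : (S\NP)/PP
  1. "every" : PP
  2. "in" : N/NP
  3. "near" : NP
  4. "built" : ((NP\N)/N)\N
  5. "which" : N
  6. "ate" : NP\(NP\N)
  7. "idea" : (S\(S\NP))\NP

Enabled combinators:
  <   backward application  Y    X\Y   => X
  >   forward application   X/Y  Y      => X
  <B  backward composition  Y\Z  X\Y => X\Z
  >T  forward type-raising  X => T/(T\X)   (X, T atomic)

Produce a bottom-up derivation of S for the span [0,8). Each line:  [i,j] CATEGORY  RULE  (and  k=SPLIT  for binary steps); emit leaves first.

[0,8] S   <
  [0,2] S\NP   >
    [0,1] "gave" : (S\NP)/PP
    [1,2] "every" : PP
  [2,8] S\(S\NP)   <
    [2,7] NP   <
      [2,6] NP\N   >
        [2,5] (NP\N)/N   <
          [2,4] N   >
            [2,3] "in" : N/NP
            [3,4] "near" : NP
          [4,5] "built" : ((NP\N)/N)\N
        [5,6] "which" : N
      [6,7] "ate" : NP\(NP\N)
    [7,8] "idea" : (S\(S\NP))\NP

[0,1] (S\NP)/PP  lex  "gave"
[1,2] PP  lex  "every"
[0,2] S\NP  >  k=1
[2,3] N/NP  lex  "in"
[3,4] NP  lex  "near"
[2,4] N  >  k=3
[4,5] ((NP\N)/N)\N  lex  "built"
[2,5] (NP\N)/N  <  k=4
[5,6] N  lex  "which"
[2,6] NP\N  >  k=5
[6,7] NP\(NP\N)  lex  "ate"
[2,7] NP  <  k=6
[7,8] (S\(S\NP))\NP  lex  "idea"
[2,8] S\(S\NP)  <  k=7
[0,8] S  <  k=2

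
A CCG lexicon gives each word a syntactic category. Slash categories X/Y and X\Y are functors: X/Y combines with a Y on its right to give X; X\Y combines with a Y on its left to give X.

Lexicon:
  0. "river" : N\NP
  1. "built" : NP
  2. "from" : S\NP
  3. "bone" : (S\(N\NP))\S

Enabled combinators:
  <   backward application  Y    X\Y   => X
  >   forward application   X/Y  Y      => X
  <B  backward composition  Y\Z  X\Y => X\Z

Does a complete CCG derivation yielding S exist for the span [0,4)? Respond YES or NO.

YES

[0,4] S   <
  [0,1] "river" : N\NP
  [1,4] S\(N\NP)   <
    [1,3] S   <
      [1,2] "built" : NP
      [2,3] "from" : S\NP
    [3,4] "bone" : (S\(N\NP))\S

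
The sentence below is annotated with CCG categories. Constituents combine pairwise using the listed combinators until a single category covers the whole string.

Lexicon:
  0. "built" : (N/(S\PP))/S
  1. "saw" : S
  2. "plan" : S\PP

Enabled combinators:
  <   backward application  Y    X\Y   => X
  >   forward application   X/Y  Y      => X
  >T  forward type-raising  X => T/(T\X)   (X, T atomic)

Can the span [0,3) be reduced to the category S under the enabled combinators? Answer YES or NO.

NO

(N/(S\PP))/S S S\PP
CKY chart[0,3] = {N, N/(N\N), NP/(NP\N), PP/(PP\N), S/(S\N)}; S ∉ chart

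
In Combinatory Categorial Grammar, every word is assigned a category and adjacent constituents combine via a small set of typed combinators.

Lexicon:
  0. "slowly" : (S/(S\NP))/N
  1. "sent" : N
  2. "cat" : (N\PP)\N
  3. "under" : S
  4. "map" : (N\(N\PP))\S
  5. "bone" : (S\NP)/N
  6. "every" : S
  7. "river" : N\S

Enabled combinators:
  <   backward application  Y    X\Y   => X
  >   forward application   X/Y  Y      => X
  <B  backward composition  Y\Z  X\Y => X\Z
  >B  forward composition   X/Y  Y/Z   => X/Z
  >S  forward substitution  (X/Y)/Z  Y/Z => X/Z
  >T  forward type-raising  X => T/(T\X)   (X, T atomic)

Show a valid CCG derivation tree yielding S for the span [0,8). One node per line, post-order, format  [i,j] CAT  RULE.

[0,1] (S/(S\NP))/N  lex  "slowly"
[1,2] N  lex  "sent"
[2,3] (N\PP)\N  lex  "cat"
[1,3] N\PP  <  k=2
[3,4] S  lex  "under"
[4,5] (N\(N\PP))\S  lex  "map"
[3,5] N\(N\PP)  <  k=4
[1,5] N  <  k=3
[0,5] S/(S\NP)  >  k=1
[5,6] (S\NP)/N  lex  "bone"
[6,7] S  lex  "every"
[6,7] N/(N\S)  >T
[7,8] N\S  lex  "river"
[6,8] N  >  k=7
[5,8] S\NP  >  k=6
[0,8] S  >  k=5

[0,8] S   >
  [0,5] S/(S\NP)   >
    [0,1] "slowly" : (S/(S\NP))/N
    [1,5] N   <
      [1,3] N\PP   <
        [1,2] "sent" : N
        [2,3] "cat" : (N\PP)\N
      [3,5] N\(N\PP)   <
        [3,4] "under" : S
        [4,5] "map" : (N\(N\PP))\S
  [5,8] S\NP   >
    [5,6] "bone" : (S\NP)/N
    [6,8] N   >
      [6,7] N/(N\S)   >T
        [6,7] "every" : S
      [7,8] "river" : N\S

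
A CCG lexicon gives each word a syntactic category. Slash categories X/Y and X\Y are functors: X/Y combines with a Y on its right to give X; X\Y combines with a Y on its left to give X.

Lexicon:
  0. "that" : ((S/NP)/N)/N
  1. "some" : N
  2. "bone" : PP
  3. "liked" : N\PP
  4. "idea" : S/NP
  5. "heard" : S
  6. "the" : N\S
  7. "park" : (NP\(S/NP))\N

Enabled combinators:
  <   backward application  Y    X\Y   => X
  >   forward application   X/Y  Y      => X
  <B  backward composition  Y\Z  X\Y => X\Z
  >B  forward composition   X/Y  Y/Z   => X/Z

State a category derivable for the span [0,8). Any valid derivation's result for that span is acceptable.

[0,8] S   >
  [0,4] S/NP   >
    [0,2] (S/NP)/N   >
      [0,1] "that" : ((S/NP)/N)/N
      [1,2] "some" : N
    [2,4] N   <
      [2,3] "bone" : PP
      [3,4] "liked" : N\PP
  [4,8] NP   <
    [4,5] "idea" : S/NP
    [5,8] NP\(S/NP)   <
      [5,7] N   <
        [5,6] "heard" : S
        [6,7] "the" : N\S
      [7,8] "park" : (NP\(S/NP))\N

S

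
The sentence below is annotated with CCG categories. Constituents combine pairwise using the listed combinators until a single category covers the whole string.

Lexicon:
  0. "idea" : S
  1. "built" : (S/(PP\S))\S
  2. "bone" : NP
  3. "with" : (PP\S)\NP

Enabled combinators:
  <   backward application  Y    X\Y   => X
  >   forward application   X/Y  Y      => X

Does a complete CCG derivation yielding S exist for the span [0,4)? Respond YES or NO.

[0,4] S   >
  [0,2] S/(PP\S)   <
    [0,1] "idea" : S
    [1,2] "built" : (S/(PP\S))\S
  [2,4] PP\S   <
    [2,3] "bone" : NP
    [3,4] "with" : (PP\S)\NP

YES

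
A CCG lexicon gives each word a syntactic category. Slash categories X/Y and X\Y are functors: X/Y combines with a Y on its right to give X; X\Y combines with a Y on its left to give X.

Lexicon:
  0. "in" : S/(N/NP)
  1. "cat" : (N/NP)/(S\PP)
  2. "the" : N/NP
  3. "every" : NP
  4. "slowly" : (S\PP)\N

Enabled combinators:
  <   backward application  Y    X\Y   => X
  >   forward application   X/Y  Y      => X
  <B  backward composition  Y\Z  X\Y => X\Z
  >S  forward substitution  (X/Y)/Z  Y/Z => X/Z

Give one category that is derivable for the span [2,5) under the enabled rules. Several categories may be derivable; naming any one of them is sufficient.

S\PP

[0,5] S   >
  [0,1] "in" : S/(N/NP)
  [1,5] N/NP   >
    [1,2] "cat" : (N/NP)/(S\PP)
    [2,5] S\PP   <
      [2,4] N   >
        [2,3] "the" : N/NP
        [3,4] "every" : NP
      [4,5] "slowly" : (S\PP)\N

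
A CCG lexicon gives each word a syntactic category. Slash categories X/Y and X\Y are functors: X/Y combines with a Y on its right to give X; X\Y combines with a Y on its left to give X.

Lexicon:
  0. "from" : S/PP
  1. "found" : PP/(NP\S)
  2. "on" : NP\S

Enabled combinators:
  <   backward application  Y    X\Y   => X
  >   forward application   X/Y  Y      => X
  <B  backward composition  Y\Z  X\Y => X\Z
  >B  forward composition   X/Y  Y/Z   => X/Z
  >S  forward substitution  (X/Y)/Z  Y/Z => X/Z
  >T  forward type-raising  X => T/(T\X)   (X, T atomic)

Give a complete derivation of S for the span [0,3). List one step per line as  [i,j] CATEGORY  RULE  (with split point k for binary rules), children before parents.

[0,3] S   >
  [0,1] "from" : S/PP
  [1,3] PP   >
    [1,2] "found" : PP/(NP\S)
    [2,3] "on" : NP\S

[0,1] S/PP  lex  "from"
[1,2] PP/(NP\S)  lex  "found"
[2,3] NP\S  lex  "on"
[1,3] PP  >  k=2
[0,3] S  >  k=1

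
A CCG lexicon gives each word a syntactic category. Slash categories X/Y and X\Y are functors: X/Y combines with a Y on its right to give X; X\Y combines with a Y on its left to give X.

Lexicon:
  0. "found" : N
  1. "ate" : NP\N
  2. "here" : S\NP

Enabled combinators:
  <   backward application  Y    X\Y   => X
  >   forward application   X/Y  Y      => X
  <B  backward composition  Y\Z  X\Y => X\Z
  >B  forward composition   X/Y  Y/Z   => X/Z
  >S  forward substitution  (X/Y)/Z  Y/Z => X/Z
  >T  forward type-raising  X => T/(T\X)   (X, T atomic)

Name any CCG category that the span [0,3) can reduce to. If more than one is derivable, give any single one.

[0,3] S   <
  [0,1] "found" : N
  [1,3] S\N   <B
    [1,2] "ate" : NP\N
    [2,3] "here" : S\NP

S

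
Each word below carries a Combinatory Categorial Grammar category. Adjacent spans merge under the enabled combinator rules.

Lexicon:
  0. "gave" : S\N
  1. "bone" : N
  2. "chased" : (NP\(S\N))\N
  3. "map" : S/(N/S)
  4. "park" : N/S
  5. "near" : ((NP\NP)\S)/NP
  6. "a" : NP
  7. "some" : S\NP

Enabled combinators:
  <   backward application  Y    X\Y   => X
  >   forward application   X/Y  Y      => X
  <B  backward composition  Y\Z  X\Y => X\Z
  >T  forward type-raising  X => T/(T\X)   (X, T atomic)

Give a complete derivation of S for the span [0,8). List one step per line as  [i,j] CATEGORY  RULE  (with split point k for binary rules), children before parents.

[0,8] S   <
  [0,3] NP   <
    [0,1] "gave" : S\N
    [1,3] NP\(S\N)   <
      [1,2] "bone" : N
      [2,3] "chased" : (NP\(S\N))\N
  [3,8] S\NP   <B
    [3,7] NP\NP   <
      [3,5] S   >
        [3,4] "map" : S/(N/S)
        [4,5] "park" : N/S
      [5,7] (NP\NP)\S   >
        [5,6] "near" : ((NP\NP)\S)/NP
        [6,7] "a" : NP
    [7,8] "some" : S\NP

[0,1] S\N  lex  "gave"
[1,2] N  lex  "bone"
[2,3] (NP\(S\N))\N  lex  "chased"
[1,3] NP\(S\N)  <  k=2
[0,3] NP  <  k=1
[3,4] S/(N/S)  lex  "map"
[4,5] N/S  lex  "park"
[3,5] S  >  k=4
[5,6] ((NP\NP)\S)/NP  lex  "near"
[6,7] NP  lex  "a"
[5,7] (NP\NP)\S  >  k=6
[3,7] NP\NP  <  k=5
[7,8] S\NP  lex  "some"
[3,8] S\NP  <B  k=7
[0,8] S  <  k=3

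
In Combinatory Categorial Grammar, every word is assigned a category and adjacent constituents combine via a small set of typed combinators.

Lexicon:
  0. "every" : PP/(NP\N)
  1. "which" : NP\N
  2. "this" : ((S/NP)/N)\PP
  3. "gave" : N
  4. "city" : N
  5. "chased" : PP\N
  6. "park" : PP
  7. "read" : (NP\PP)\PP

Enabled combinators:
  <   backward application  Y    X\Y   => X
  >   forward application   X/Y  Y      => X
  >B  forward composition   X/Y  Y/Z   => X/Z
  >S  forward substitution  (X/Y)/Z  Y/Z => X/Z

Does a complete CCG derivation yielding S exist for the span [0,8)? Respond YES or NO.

YES

[0,8] S   >
  [0,4] S/NP   >
    [0,3] (S/NP)/N   <
      [0,2] PP   >
        [0,1] "every" : PP/(NP\N)
        [1,2] "which" : NP\N
      [2,3] "this" : ((S/NP)/N)\PP
    [3,4] "gave" : N
  [4,8] NP   <
    [4,6] PP   <
      [4,5] "city" : N
      [5,6] "chased" : PP\N
    [6,8] NP\PP   <
      [6,7] "park" : PP
      [7,8] "read" : (NP\PP)\PP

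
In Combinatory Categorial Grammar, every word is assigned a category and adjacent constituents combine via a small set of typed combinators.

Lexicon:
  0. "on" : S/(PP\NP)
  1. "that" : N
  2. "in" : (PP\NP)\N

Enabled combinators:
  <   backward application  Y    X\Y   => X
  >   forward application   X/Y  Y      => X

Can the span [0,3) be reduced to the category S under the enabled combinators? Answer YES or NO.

[0,3] S   >
  [0,1] "on" : S/(PP\NP)
  [1,3] PP\NP   <
    [1,2] "that" : N
    [2,3] "in" : (PP\NP)\N

YES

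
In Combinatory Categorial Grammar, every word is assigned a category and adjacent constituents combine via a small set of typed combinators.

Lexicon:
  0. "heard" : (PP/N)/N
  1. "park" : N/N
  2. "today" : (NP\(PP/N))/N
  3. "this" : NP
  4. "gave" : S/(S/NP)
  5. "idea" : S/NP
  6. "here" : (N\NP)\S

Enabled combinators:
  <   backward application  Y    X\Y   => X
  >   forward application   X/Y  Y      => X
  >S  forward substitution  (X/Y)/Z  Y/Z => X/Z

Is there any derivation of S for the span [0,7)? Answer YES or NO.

(PP/N)/N N/N (NP\(PP/N))/N NP S/(S/NP) S/NP (N\NP)\S
CKY chart[0,7] = {NP}; S ∉ chart

NO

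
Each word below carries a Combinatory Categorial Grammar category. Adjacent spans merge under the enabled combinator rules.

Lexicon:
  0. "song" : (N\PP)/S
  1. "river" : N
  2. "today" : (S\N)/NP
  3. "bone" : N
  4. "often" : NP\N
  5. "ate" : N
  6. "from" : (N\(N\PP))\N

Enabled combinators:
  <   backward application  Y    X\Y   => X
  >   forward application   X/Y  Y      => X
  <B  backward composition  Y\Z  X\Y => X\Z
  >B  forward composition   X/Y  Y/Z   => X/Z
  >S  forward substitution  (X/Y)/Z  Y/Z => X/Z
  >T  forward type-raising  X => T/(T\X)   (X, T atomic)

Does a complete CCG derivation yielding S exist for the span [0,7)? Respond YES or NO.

NO

(N\PP)/S N (S\N)/NP N NP\N N (N\(N\PP))\N
CKY chart[0,7] = {N, N/(N\N), NP/(NP\N), PP/(PP\N), S/(S\N)}; S ∉ chart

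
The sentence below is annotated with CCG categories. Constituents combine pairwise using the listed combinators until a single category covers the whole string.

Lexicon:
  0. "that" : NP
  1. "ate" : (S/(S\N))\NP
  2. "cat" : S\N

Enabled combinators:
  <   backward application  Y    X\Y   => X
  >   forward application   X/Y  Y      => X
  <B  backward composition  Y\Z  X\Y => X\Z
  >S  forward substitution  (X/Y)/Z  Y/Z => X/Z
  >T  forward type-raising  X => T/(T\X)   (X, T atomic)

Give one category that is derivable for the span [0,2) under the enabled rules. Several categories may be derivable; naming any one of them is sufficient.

[0,3] S   >
  [0,2] S/(S\N)   <
    [0,1] "that" : NP
    [1,2] "ate" : (S/(S\N))\NP
  [2,3] "cat" : S\N

S/(S\N)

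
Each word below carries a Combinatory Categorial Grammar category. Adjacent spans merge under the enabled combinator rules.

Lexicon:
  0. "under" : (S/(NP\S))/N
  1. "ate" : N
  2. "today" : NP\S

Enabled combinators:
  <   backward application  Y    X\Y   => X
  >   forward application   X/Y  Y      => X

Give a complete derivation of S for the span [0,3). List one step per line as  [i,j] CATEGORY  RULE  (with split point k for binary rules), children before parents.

[0,3] S   >
  [0,2] S/(NP\S)   >
    [0,1] "under" : (S/(NP\S))/N
    [1,2] "ate" : N
  [2,3] "today" : NP\S

[0,1] (S/(NP\S))/N  lex  "under"
[1,2] N  lex  "ate"
[0,2] S/(NP\S)  >  k=1
[2,3] NP\S  lex  "today"
[0,3] S  >  k=2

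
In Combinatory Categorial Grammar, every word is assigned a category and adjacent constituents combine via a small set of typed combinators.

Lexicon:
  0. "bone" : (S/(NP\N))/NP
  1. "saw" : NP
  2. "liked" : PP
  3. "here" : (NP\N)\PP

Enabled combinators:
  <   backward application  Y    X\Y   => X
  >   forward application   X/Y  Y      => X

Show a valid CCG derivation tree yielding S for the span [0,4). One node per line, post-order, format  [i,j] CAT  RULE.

[0,1] (S/(NP\N))/NP  lex  "bone"
[1,2] NP  lex  "saw"
[0,2] S/(NP\N)  >  k=1
[2,3] PP  lex  "liked"
[3,4] (NP\N)\PP  lex  "here"
[2,4] NP\N  <  k=3
[0,4] S  >  k=2

[0,4] S   >
  [0,2] S/(NP\N)   >
    [0,1] "bone" : (S/(NP\N))/NP
    [1,2] "saw" : NP
  [2,4] NP\N   <
    [2,3] "liked" : PP
    [3,4] "here" : (NP\N)\PP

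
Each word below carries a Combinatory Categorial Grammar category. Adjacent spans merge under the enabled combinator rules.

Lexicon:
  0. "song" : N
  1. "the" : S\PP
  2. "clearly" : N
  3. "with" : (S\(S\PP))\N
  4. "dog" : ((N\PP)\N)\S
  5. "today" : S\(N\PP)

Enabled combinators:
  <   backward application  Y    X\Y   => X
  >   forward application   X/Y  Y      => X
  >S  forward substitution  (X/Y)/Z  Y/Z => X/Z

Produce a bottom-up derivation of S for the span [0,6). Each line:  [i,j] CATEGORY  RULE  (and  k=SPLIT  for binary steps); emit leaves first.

[0,1] N  lex  "song"
[1,2] S\PP  lex  "the"
[2,3] N  lex  "clearly"
[3,4] (S\(S\PP))\N  lex  "with"
[2,4] S\(S\PP)  <  k=3
[1,4] S  <  k=2
[4,5] ((N\PP)\N)\S  lex  "dog"
[1,5] (N\PP)\N  <  k=4
[0,5] N\PP  <  k=1
[5,6] S\(N\PP)  lex  "today"
[0,6] S  <  k=5

[0,6] S   <
  [0,5] N\PP   <
    [0,1] "song" : N
    [1,5] (N\PP)\N   <
      [1,4] S   <
        [1,2] "the" : S\PP
        [2,4] S\(S\PP)   <
          [2,3] "clearly" : N
          [3,4] "with" : (S\(S\PP))\N
      [4,5] "dog" : ((N\PP)\N)\S
  [5,6] "today" : S\(N\PP)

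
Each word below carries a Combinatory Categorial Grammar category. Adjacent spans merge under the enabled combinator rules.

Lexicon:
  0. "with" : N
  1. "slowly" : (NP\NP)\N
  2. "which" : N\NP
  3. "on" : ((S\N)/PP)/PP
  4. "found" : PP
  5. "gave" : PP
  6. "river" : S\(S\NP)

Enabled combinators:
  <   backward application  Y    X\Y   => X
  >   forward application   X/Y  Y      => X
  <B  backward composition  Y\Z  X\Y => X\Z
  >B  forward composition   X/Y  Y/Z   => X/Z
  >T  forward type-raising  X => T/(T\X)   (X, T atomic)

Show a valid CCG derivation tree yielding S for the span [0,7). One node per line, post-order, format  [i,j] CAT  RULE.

[0,1] N  lex  "with"
[1,2] (NP\NP)\N  lex  "slowly"
[0,2] NP\NP  <  k=1
[2,3] N\NP  lex  "which"
[0,3] N\NP  <B  k=2
[3,4] ((S\N)/PP)/PP  lex  "on"
[4,5] PP  lex  "found"
[3,5] (S\N)/PP  >  k=4
[5,6] PP  lex  "gave"
[3,6] S\N  >  k=5
[0,6] S\NP  <B  k=3
[6,7] S\(S\NP)  lex  "river"
[0,7] S  <  k=6

[0,7] S   <
  [0,6] S\NP   <B
    [0,3] N\NP   <B
      [0,2] NP\NP   <
        [0,1] "with" : N
        [1,2] "slowly" : (NP\NP)\N
      [2,3] "which" : N\NP
    [3,6] S\N   >
      [3,5] (S\N)/PP   >
        [3,4] "on" : ((S\N)/PP)/PP
        [4,5] "found" : PP
      [5,6] "gave" : PP
  [6,7] "river" : S\(S\NP)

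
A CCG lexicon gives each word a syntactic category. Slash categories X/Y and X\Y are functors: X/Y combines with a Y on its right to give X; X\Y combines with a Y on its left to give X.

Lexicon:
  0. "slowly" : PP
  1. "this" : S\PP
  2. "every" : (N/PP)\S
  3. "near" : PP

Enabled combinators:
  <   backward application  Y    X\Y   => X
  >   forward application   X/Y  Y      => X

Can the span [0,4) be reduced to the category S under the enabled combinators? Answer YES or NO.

PP S\PP (N/PP)\S PP
CKY chart[0,4] = {N}; S ∉ chart

NO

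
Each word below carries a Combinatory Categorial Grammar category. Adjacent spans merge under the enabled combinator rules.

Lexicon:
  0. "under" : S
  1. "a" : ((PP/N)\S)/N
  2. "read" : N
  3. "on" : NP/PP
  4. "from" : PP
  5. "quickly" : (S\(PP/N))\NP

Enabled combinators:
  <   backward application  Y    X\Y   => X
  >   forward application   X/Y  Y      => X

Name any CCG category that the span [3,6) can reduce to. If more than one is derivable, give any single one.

S\(PP/N)

[0,6] S   <
  [0,3] PP/N   <
    [0,1] "under" : S
    [1,3] (PP/N)\S   >
      [1,2] "a" : ((PP/N)\S)/N
      [2,3] "read" : N
  [3,6] S\(PP/N)   <
    [3,5] NP   >
      [3,4] "on" : NP/PP
      [4,5] "from" : PP
    [5,6] "quickly" : (S\(PP/N))\NP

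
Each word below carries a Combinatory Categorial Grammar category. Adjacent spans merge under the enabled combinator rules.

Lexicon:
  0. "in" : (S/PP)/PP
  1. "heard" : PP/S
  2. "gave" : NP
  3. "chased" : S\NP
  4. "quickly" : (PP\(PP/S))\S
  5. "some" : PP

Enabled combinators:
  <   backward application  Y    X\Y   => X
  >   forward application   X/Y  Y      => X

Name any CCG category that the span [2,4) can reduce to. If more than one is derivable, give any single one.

S

[0,6] S   >
  [0,5] S/PP   >
    [0,1] "in" : (S/PP)/PP
    [1,5] PP   <
      [1,2] "heard" : PP/S
      [2,5] PP\(PP/S)   <
        [2,4] S   <
          [2,3] "gave" : NP
          [3,4] "chased" : S\NP
        [4,5] "quickly" : (PP\(PP/S))\S
  [5,6] "some" : PP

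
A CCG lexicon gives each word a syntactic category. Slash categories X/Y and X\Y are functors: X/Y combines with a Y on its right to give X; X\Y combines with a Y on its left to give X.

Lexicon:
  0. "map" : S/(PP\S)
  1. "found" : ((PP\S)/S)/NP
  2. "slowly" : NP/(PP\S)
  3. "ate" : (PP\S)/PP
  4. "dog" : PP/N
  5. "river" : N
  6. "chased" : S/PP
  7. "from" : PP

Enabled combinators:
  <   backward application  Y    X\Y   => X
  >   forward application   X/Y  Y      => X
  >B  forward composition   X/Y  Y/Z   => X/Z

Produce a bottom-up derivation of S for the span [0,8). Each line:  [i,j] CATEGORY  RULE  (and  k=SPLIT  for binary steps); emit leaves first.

[0,8] S   >
  [0,1] "map" : S/(PP\S)
  [1,8] PP\S   >
    [1,6] (PP\S)/S   >
      [1,2] "found" : ((PP\S)/S)/NP
      [2,6] NP   >
        [2,4] NP/PP   >B
          [2,3] "slowly" : NP/(PP\S)
          [3,4] "ate" : (PP\S)/PP
        [4,6] PP   >
          [4,5] "dog" : PP/N
          [5,6] "river" : N
    [6,8] S   >
      [6,7] "chased" : S/PP
      [7,8] "from" : PP

[0,1] S/(PP\S)  lex  "map"
[1,2] ((PP\S)/S)/NP  lex  "found"
[2,3] NP/(PP\S)  lex  "slowly"
[3,4] (PP\S)/PP  lex  "ate"
[2,4] NP/PP  >B  k=3
[4,5] PP/N  lex  "dog"
[5,6] N  lex  "river"
[4,6] PP  >  k=5
[2,6] NP  >  k=4
[1,6] (PP\S)/S  >  k=2
[6,7] S/PP  lex  "chased"
[7,8] PP  lex  "from"
[6,8] S  >  k=7
[1,8] PP\S  >  k=6
[0,8] S  >  k=1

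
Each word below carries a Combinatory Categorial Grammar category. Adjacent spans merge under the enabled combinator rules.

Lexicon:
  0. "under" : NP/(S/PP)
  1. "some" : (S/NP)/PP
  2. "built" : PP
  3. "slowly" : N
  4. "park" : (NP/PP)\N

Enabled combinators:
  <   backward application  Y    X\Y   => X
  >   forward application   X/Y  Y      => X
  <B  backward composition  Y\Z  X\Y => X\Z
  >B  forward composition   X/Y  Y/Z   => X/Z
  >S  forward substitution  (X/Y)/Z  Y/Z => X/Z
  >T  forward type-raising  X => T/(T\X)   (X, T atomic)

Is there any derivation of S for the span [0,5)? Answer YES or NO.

NP/(S/PP) (S/NP)/PP PP N (NP/PP)\N
CKY chart[0,5] = {N/(N\NP), NP, NP/(NP\NP), PP/(PP\NP), S/(S\NP)}; S ∉ chart

NO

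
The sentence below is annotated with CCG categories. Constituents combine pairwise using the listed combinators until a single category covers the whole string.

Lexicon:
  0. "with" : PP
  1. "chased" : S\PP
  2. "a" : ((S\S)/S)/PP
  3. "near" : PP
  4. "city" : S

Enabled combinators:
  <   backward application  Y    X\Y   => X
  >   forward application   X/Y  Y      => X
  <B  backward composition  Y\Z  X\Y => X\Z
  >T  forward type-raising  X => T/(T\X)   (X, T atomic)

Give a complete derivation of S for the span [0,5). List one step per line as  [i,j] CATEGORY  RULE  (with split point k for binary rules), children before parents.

[0,5] S   >
  [0,1] S/(S\PP)   >T
    [0,1] "with" : PP
  [1,5] S\PP   <B
    [1,2] "chased" : S\PP
    [2,5] S\S   >
      [2,4] (S\S)/S   >
        [2,3] "a" : ((S\S)/S)/PP
        [3,4] "near" : PP
      [4,5] "city" : S

[0,1] PP  lex  "with"
[0,1] S/(S\PP)  >T
[1,2] S\PP  lex  "chased"
[2,3] ((S\S)/S)/PP  lex  "a"
[3,4] PP  lex  "near"
[2,4] (S\S)/S  >  k=3
[4,5] S  lex  "city"
[2,5] S\S  >  k=4
[1,5] S\PP  <B  k=2
[0,5] S  >  k=1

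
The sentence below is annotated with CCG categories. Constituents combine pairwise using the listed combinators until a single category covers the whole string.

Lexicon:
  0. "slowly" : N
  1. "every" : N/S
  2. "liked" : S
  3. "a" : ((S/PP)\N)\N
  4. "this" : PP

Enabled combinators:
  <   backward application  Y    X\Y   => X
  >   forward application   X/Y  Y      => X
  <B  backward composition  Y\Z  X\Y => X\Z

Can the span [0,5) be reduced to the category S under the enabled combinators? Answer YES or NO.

[0,5] S   >
  [0,4] S/PP   <
    [0,1] "slowly" : N
    [1,4] (S/PP)\N   <
      [1,3] N   >
        [1,2] "every" : N/S
        [2,3] "liked" : S
      [3,4] "a" : ((S/PP)\N)\N
  [4,5] "this" : PP

YES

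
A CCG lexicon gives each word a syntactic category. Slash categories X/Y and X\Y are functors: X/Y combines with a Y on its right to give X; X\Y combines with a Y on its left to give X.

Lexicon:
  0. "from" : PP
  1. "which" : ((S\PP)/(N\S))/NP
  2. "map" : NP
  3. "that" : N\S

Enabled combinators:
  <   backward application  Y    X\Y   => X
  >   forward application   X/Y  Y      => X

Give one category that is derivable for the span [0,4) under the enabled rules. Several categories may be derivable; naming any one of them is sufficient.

[0,4] S   <
  [0,1] "from" : PP
  [1,4] S\PP   >
    [1,3] (S\PP)/(N\S)   >
      [1,2] "which" : ((S\PP)/(N\S))/NP
      [2,3] "map" : NP
    [3,4] "that" : N\S

S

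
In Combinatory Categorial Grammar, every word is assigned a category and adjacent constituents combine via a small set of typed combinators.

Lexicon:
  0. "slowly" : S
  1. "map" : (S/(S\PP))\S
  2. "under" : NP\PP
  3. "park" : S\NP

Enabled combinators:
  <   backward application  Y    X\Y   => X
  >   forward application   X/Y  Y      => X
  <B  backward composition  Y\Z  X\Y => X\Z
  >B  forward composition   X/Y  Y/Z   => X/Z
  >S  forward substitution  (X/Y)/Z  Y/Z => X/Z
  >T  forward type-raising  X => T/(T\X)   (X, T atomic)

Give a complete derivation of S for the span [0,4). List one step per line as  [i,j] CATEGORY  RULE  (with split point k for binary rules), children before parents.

[0,4] S   >
  [0,2] S/(S\PP)   <
    [0,1] "slowly" : S
    [1,2] "map" : (S/(S\PP))\S
  [2,4] S\PP   <B
    [2,3] "under" : NP\PP
    [3,4] "park" : S\NP

[0,1] S  lex  "slowly"
[1,2] (S/(S\PP))\S  lex  "map"
[0,2] S/(S\PP)  <  k=1
[2,3] NP\PP  lex  "under"
[3,4] S\NP  lex  "park"
[2,4] S\PP  <B  k=3
[0,4] S  >  k=2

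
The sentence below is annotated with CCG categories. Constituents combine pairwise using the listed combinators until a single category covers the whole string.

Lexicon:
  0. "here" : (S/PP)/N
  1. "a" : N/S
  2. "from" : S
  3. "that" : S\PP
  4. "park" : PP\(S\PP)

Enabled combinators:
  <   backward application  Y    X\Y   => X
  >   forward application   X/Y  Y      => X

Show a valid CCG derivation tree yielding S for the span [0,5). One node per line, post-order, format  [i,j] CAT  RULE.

[0,5] S   >
  [0,3] S/PP   >
    [0,1] "here" : (S/PP)/N
    [1,3] N   >
      [1,2] "a" : N/S
      [2,3] "from" : S
  [3,5] PP   <
    [3,4] "that" : S\PP
    [4,5] "park" : PP\(S\PP)

[0,1] (S/PP)/N  lex  "here"
[1,2] N/S  lex  "a"
[2,3] S  lex  "from"
[1,3] N  >  k=2
[0,3] S/PP  >  k=1
[3,4] S\PP  lex  "that"
[4,5] PP\(S\PP)  lex  "park"
[3,5] PP  <  k=4
[0,5] S  >  k=3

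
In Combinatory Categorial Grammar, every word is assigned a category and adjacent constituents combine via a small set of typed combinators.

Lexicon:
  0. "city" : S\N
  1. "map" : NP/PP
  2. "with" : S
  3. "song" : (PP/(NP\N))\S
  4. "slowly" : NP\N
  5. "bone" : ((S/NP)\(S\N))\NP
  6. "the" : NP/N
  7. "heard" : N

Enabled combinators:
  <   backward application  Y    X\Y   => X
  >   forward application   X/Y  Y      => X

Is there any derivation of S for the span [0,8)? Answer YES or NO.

YES

[0,8] S   >
  [0,6] S/NP   <
    [0,1] "city" : S\N
    [1,6] (S/NP)\(S\N)   <
      [1,5] NP   >
        [1,2] "map" : NP/PP
        [2,5] PP   >
          [2,4] PP/(NP\N)   <
            [2,3] "with" : S
            [3,4] "song" : (PP/(NP\N))\S
          [4,5] "slowly" : NP\N
      [5,6] "bone" : ((S/NP)\(S\N))\NP
  [6,8] NP   >
    [6,7] "the" : NP/N
    [7,8] "heard" : N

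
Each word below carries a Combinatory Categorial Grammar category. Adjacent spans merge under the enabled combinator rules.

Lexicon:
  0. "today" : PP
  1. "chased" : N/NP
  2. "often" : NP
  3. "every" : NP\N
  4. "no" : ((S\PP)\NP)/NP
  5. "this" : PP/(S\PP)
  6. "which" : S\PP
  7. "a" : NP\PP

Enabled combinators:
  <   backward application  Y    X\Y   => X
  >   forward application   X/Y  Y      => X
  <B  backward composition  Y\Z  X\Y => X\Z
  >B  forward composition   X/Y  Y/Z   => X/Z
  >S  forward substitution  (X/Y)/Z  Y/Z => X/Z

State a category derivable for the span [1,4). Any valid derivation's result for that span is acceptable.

[0,8] S   <
  [0,1] "today" : PP
  [1,8] S\PP   <
    [1,4] NP   <
      [1,3] N   >
        [1,2] "chased" : N/NP
        [2,3] "often" : NP
      [3,4] "every" : NP\N
    [4,8] (S\PP)\NP   >
      [4,5] "no" : ((S\PP)\NP)/NP
      [5,8] NP   <
        [5,7] PP   >
          [5,6] "this" : PP/(S\PP)
          [6,7] "which" : S\PP
        [7,8] "a" : NP\PP

NP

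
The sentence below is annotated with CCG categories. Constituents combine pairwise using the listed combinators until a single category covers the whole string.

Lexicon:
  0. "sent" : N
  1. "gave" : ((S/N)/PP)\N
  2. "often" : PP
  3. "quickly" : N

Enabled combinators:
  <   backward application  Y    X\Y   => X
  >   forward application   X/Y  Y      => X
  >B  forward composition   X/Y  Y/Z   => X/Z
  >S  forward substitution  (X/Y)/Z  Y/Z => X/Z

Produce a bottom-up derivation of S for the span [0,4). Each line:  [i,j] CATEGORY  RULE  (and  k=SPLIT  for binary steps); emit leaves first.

[0,4] S   >
  [0,3] S/N   >
    [0,2] (S/N)/PP   <
      [0,1] "sent" : N
      [1,2] "gave" : ((S/N)/PP)\N
    [2,3] "often" : PP
  [3,4] "quickly" : N

[0,1] N  lex  "sent"
[1,2] ((S/N)/PP)\N  lex  "gave"
[0,2] (S/N)/PP  <  k=1
[2,3] PP  lex  "often"
[0,3] S/N  >  k=2
[3,4] N  lex  "quickly"
[0,4] S  >  k=3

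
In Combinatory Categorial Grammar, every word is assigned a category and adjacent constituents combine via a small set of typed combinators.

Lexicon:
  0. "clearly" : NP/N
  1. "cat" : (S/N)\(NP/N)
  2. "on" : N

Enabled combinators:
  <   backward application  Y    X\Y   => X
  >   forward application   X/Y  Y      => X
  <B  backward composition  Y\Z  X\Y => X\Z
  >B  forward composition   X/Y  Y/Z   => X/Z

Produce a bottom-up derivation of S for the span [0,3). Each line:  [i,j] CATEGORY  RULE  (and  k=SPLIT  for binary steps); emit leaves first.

[0,3] S   >
  [0,2] S/N   <
    [0,1] "clearly" : NP/N
    [1,2] "cat" : (S/N)\(NP/N)
  [2,3] "on" : N

[0,1] NP/N  lex  "clearly"
[1,2] (S/N)\(NP/N)  lex  "cat"
[0,2] S/N  <  k=1
[2,3] N  lex  "on"
[0,3] S  >  k=2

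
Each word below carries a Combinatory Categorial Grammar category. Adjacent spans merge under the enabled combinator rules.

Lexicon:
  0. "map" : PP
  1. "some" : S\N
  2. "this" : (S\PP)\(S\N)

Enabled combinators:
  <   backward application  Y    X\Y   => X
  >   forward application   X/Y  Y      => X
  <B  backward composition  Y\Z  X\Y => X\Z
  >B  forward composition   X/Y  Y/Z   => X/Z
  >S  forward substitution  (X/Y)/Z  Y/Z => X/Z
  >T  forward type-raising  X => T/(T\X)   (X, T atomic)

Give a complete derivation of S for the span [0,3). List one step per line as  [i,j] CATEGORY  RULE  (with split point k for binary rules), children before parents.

[0,3] S   >
  [0,1] S/(S\PP)   >T
    [0,1] "map" : PP
  [1,3] S\PP   <
    [1,2] "some" : S\N
    [2,3] "this" : (S\PP)\(S\N)

[0,1] PP  lex  "map"
[0,1] S/(S\PP)  >T
[1,2] S\N  lex  "some"
[2,3] (S\PP)\(S\N)  lex  "this"
[1,3] S\PP  <  k=2
[0,3] S  >  k=1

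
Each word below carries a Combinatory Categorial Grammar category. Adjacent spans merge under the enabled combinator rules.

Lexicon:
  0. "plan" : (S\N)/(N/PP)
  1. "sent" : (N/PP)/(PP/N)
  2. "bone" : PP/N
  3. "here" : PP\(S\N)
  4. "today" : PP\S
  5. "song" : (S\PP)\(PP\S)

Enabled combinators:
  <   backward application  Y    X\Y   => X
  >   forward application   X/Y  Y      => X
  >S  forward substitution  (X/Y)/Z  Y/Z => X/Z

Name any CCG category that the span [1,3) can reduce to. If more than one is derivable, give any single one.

N/PP

[0,6] S   <
  [0,4] PP   <
    [0,3] S\N   >
      [0,1] "plan" : (S\N)/(N/PP)
      [1,3] N/PP   >
        [1,2] "sent" : (N/PP)/(PP/N)
        [2,3] "bone" : PP/N
    [3,4] "here" : PP\(S\N)
  [4,6] S\PP   <
    [4,5] "today" : PP\S
    [5,6] "song" : (S\PP)\(PP\S)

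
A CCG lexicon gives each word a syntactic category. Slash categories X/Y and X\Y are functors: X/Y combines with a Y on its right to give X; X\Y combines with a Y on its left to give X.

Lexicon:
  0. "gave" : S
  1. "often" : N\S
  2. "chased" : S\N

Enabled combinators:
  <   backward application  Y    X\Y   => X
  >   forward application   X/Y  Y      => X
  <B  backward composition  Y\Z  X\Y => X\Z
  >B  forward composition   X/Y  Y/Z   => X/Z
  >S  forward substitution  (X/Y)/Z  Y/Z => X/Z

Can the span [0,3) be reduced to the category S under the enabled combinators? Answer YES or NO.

[0,3] S   <
  [0,2] N   <
    [0,1] "gave" : S
    [1,2] "often" : N\S
  [2,3] "chased" : S\N

YES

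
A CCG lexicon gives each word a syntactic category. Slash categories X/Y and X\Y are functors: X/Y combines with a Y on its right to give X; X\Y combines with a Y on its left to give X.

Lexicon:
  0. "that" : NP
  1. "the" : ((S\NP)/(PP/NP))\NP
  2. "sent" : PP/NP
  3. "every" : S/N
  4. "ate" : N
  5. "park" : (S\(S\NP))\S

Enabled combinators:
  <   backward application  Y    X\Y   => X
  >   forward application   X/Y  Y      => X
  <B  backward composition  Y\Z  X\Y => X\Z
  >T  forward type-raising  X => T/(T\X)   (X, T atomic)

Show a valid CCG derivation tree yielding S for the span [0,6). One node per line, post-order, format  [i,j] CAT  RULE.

[0,6] S   <
  [0,3] S\NP   >
    [0,2] (S\NP)/(PP/NP)   <
      [0,1] "that" : NP
      [1,2] "the" : ((S\NP)/(PP/NP))\NP
    [2,3] "sent" : PP/NP
  [3,6] S\(S\NP)   <
    [3,5] S   >
      [3,4] "every" : S/N
      [4,5] "ate" : N
    [5,6] "park" : (S\(S\NP))\S

[0,1] NP  lex  "that"
[1,2] ((S\NP)/(PP/NP))\NP  lex  "the"
[0,2] (S\NP)/(PP/NP)  <  k=1
[2,3] PP/NP  lex  "sent"
[0,3] S\NP  >  k=2
[3,4] S/N  lex  "every"
[4,5] N  lex  "ate"
[3,5] S  >  k=4
[5,6] (S\(S\NP))\S  lex  "park"
[3,6] S\(S\NP)  <  k=5
[0,6] S  <  k=3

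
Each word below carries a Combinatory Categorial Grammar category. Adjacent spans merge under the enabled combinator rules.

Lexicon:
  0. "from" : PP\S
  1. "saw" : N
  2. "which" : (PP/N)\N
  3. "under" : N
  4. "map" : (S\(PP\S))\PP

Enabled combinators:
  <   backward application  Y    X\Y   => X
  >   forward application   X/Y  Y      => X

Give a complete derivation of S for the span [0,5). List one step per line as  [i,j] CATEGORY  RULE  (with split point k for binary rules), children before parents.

[0,1] PP\S  lex  "from"
[1,2] N  lex  "saw"
[2,3] (PP/N)\N  lex  "which"
[1,3] PP/N  <  k=2
[3,4] N  lex  "under"
[1,4] PP  >  k=3
[4,5] (S\(PP\S))\PP  lex  "map"
[1,5] S\(PP\S)  <  k=4
[0,5] S  <  k=1

[0,5] S   <
  [0,1] "from" : PP\S
  [1,5] S\(PP\S)   <
    [1,4] PP   >
      [1,3] PP/N   <
        [1,2] "saw" : N
        [2,3] "which" : (PP/N)\N
      [3,4] "under" : N
    [4,5] "map" : (S\(PP\S))\PP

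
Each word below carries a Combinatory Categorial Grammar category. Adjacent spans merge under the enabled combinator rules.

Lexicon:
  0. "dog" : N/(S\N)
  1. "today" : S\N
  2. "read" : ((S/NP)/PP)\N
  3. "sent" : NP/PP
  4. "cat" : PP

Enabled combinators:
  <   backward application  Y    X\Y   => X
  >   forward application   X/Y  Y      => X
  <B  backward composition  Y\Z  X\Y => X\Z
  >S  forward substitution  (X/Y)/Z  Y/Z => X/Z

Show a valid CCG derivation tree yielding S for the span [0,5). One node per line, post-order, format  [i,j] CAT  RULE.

[0,1] N/(S\N)  lex  "dog"
[1,2] S\N  lex  "today"
[0,2] N  >  k=1
[2,3] ((S/NP)/PP)\N  lex  "read"
[0,3] (S/NP)/PP  <  k=2
[3,4] NP/PP  lex  "sent"
[0,4] S/PP  >S  k=3
[4,5] PP  lex  "cat"
[0,5] S  >  k=4

[0,5] S   >
  [0,4] S/PP   >S
    [0,3] (S/NP)/PP   <
      [0,2] N   >
        [0,1] "dog" : N/(S\N)
        [1,2] "today" : S\N
      [2,3] "read" : ((S/NP)/PP)\N
    [3,4] "sent" : NP/PP
  [4,5] "cat" : PP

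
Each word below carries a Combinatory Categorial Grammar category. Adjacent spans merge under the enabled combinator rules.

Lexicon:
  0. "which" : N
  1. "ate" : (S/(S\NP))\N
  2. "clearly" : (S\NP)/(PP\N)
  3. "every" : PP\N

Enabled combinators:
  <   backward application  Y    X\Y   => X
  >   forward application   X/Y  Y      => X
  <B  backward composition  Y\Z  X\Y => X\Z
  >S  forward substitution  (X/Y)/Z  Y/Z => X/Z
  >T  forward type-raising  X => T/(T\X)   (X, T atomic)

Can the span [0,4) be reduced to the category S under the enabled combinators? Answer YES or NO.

YES

[0,4] S   >
  [0,2] S/(S\NP)   <
    [0,1] "which" : N
    [1,2] "ate" : (S/(S\NP))\N
  [2,4] S\NP   >
    [2,3] "clearly" : (S\NP)/(PP\N)
    [3,4] "every" : PP\N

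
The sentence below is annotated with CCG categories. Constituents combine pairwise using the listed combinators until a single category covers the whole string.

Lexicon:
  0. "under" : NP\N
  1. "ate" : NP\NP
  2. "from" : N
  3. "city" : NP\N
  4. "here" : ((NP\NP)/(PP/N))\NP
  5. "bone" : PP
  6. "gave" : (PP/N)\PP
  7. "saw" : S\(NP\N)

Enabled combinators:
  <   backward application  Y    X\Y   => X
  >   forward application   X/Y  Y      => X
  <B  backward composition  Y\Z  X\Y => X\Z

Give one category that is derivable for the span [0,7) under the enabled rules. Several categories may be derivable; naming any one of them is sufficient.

[0,8] S   <
  [0,7] NP\N   <B
    [0,2] NP\N   <B
      [0,1] "under" : NP\N
      [1,2] "ate" : NP\NP
    [2,7] NP\NP   >
      [2,5] (NP\NP)/(PP/N)   <
        [2,4] NP   <
          [2,3] "from" : N
          [3,4] "city" : NP\N
        [4,5] "here" : ((NP\NP)/(PP/N))\NP
      [5,7] PP/N   <
        [5,6] "bone" : PP
        [6,7] "gave" : (PP/N)\PP
  [7,8] "saw" : S\(NP\N)

NP\N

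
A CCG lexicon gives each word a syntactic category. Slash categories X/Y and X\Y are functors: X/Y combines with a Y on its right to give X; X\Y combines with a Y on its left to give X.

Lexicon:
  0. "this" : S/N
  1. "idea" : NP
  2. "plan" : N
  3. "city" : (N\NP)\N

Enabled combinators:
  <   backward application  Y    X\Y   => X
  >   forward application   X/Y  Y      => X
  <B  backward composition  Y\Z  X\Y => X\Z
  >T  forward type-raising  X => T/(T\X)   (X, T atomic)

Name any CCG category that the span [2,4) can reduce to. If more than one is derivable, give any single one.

N\NP

[0,4] S   >
  [0,1] "this" : S/N
  [1,4] N   >
    [1,2] N/(N\NP)   >T
      [1,2] "idea" : NP
    [2,4] N\NP   <
      [2,3] "plan" : N
      [3,4] "city" : (N\NP)\N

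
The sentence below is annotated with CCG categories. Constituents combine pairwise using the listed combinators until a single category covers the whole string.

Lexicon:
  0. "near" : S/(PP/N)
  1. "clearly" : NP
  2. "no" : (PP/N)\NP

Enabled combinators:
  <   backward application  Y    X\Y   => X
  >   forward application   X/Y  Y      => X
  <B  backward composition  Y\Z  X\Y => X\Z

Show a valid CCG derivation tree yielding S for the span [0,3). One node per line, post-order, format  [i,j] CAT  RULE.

[0,3] S   >
  [0,1] "near" : S/(PP/N)
  [1,3] PP/N   <
    [1,2] "clearly" : NP
    [2,3] "no" : (PP/N)\NP

[0,1] S/(PP/N)  lex  "near"
[1,2] NP  lex  "clearly"
[2,3] (PP/N)\NP  lex  "no"
[1,3] PP/N  <  k=2
[0,3] S  >  k=1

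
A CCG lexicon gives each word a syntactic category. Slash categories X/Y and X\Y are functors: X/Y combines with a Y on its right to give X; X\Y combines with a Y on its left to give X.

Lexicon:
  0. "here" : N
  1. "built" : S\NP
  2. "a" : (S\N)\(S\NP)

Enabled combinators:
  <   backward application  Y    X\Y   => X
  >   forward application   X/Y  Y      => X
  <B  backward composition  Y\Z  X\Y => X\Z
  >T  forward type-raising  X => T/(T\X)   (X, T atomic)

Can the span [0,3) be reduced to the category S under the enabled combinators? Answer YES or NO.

YES

[0,3] S   <
  [0,1] "here" : N
  [1,3] S\N   <
    [1,2] "built" : S\NP
    [2,3] "a" : (S\N)\(S\NP)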